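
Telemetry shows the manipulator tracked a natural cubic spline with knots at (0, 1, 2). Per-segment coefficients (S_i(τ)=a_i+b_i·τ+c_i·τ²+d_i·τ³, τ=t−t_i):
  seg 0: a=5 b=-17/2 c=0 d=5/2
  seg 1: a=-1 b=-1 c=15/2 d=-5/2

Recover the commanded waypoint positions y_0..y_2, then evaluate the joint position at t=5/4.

y_0=5 y_1=-1 y_2=3
S(5/4) = -105/128

y_0 = S_0(0) = a_0 = 5
y_1 = S_1(0) = a_1 = -1
y_2 = S_1(1) = 3
t_q=5/4 is in segment 1 (τ=1/4); S_1(τ)=-105/128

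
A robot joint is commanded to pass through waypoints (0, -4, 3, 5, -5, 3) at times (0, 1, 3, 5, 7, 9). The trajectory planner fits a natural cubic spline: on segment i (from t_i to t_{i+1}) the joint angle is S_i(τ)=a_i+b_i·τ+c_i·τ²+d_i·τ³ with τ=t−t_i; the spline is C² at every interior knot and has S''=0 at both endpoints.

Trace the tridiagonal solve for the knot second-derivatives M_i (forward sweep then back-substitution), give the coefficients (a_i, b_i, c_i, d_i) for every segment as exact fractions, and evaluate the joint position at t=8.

  seg 0: a=0 b=-1099/204 c=0 d=283/204
  seg 1: a=-4 b=-125/102 c=283/68 d=-367/408
  seg 2: a=3 b=236/51 c=-21/17 d=-59/204
  seg 3: a=5 b=-193/51 c=-101/34 d=241/204
  seg 4: a=-5 b=-76/51 c=70/17 d=-35/51
S(8) = -52/17

Δ: Δ0=-4, Δ1=7/2, Δ2=1, Δ3=-5, Δ4=4
row 1: diag=6, rhs=45; c'=1/3, d'=15/2
row 2: denom=8−2·1/3=22/3; d'=(-15−2·15/2)/(22/3)=-45/11
row 3: denom=8−2·3/11=82/11; d'=(-36−2·-45/11)/(82/11)=-153/41
row 4: denom=8−2·11/41=306/41; d'=(54−2·-153/41)/(306/41)=140/17
back: M4=140/17
back: M3=-153/41−11/41·140/17=-101/17
back: M2=-45/11−3/11·-101/17=-42/17
back: M1=15/2−1/3·-42/17=283/34
M: M0=0, M1=283/34, M2=-42/17, M3=-101/17, M4=140/17, M5=0
seg 0: a=0, c=M0/2=0, d=(M1−M0)/(6·1)=283/204, b=Δ0−h0·(2M0+M1)/6=-1099/204
seg 1: a=-4, c=M1/2=283/68, d=(M2−M1)/(6·2)=-367/408, b=Δ1−h1·(2M1+M2)/6=-125/102
seg 2: a=3, c=M2/2=-21/17, d=(M3−M2)/(6·2)=-59/204, b=Δ2−h2·(2M2+M3)/6=236/51
seg 3: a=5, c=M3/2=-101/34, d=(M4−M3)/(6·2)=241/204, b=Δ3−h3·(2M3+M4)/6=-193/51
seg 4: a=-5, c=M4/2=70/17, d=(M5−M4)/(6·2)=-35/51, b=Δ4−h4·(2M4+M5)/6=-76/51
t_q=8 → seg 4, τ=1; S=-5+-76/51·τ+70/17·τ²+-35/51·τ³=-52/17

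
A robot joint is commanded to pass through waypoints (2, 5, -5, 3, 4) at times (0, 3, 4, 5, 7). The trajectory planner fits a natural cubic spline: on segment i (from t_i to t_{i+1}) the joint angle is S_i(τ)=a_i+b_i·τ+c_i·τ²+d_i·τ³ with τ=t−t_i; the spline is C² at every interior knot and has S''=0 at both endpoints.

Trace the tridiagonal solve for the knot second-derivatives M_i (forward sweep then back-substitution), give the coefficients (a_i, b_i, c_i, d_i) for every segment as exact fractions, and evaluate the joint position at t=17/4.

Δ: Δ0=1, Δ1=-10, Δ2=8, Δ3=1/2
row 1: diag=8, rhs=-66; c'=1/8, d'=-33/4
row 2: denom=4−1·1/8=31/8; d'=(108−1·-33/4)/(31/8)=30
row 3: denom=6−1·8/31=178/31; d'=(-45−1·30)/(178/31)=-2325/178
back: M3=-2325/178
back: M2=30−8/31·-2325/178=2970/89
back: M1=-33/4−1/8·2970/89=-2211/178
M: M0=0, M1=-2211/178, M2=2970/89, M3=-2325/178, M4=0
seg 0: a=2, c=M0/2=0, d=(M1−M0)/(6·3)=-737/1068, b=Δ0−h0·(2M0+M1)/6=2567/356
seg 1: a=5, c=M1/2=-2211/356, d=(M2−M1)/(6·1)=2717/356, b=Δ1−h1·(2M1+M2)/6=-2033/178
seg 2: a=-5, c=M2/2=1485/89, d=(M3−M2)/(6·1)=-2755/356, b=Δ2−h2·(2M2+M3)/6=-337/356
seg 3: a=3, c=M3/2=-2325/356, d=(M4−M3)/(6·2)=775/712, b=Δ3−h3·(2M3+M4)/6=1639/178
t_q=17/4 → seg 2, τ=1/4; S=-5+-337/356·τ+1485/89·τ²+-2755/356·τ³=-98307/22784

  seg 0: a=2 b=2567/356 c=0 d=-737/1068
  seg 1: a=5 b=-2033/178 c=-2211/356 d=2717/356
  seg 2: a=-5 b=-337/356 c=1485/89 d=-2755/356
  seg 3: a=3 b=1639/178 c=-2325/356 d=775/712
S(17/4) = -98307/22784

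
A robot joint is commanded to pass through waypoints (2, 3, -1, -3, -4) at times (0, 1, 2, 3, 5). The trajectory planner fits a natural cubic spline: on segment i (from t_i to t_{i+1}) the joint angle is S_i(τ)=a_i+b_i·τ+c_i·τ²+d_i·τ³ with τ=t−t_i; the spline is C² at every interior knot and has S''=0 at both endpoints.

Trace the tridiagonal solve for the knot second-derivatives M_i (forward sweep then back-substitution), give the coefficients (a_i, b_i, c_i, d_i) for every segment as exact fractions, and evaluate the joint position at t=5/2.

Δ: Δ0=1, Δ1=-4, Δ2=-2, Δ3=-1/2
row 1: diag=4, rhs=-30; c'=1/4, d'=-15/2
row 2: denom=4−1·1/4=15/4; d'=(12−1·-15/2)/(15/4)=26/5
row 3: denom=6−1·4/15=86/15; d'=(9−1·26/5)/(86/15)=57/86
back: M3=57/86
back: M2=26/5−4/15·57/86=216/43
back: M1=-15/2−1/4·216/43=-753/86
M: M0=0, M1=-753/86, M2=216/43, M3=57/86, M4=0
seg 0: a=2, c=M0/2=0, d=(M1−M0)/(6·1)=-251/172, b=Δ0−h0·(2M0+M1)/6=423/172
seg 1: a=3, c=M1/2=-753/172, d=(M2−M1)/(6·1)=395/172, b=Δ1−h1·(2M1+M2)/6=-165/86
seg 2: a=-1, c=M2/2=108/43, d=(M3−M2)/(6·1)=-125/172, b=Δ2−h2·(2M2+M3)/6=-651/172
seg 3: a=-3, c=M3/2=57/172, d=(M4−M3)/(6·2)=-19/344, b=Δ3−h3·(2M3+M4)/6=-81/86
t_q=5/2 → seg 2, τ=1/2; S=-1+-651/172·τ+108/43·τ²+-125/172·τ³=-3241/1376

  seg 0: a=2 b=423/172 c=0 d=-251/172
  seg 1: a=3 b=-165/86 c=-753/172 d=395/172
  seg 2: a=-1 b=-651/172 c=108/43 d=-125/172
  seg 3: a=-3 b=-81/86 c=57/172 d=-19/344
S(5/2) = -3241/1376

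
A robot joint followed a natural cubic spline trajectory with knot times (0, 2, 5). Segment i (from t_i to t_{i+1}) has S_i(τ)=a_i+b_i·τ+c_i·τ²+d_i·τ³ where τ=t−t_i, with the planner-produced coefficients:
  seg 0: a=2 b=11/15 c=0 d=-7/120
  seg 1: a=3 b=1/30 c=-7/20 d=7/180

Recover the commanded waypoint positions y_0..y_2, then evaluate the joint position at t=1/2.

y_0=2 y_1=3 y_2=1
S(1/2) = 151/64

y_0 = S_0(0) = a_0 = 2
y_1 = S_1(0) = a_1 = 3
y_2 = S_1(3) = 1
t_q=1/2 is in segment 0 (τ=1/2); S_0(τ)=151/64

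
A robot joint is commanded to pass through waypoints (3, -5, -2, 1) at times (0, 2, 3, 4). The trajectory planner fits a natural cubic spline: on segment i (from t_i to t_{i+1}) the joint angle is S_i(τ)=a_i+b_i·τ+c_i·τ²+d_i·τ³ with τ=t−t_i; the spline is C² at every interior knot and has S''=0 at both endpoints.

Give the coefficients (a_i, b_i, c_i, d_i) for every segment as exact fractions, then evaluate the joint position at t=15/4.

  seg 0: a=3 b=-148/23 c=0 d=14/23
  seg 1: a=-5 b=20/23 c=84/23 d=-35/23
  seg 2: a=-2 b=83/23 c=-21/23 d=7/23
S(15/4) = 473/1472

Δ: Δ0=-4, Δ1=3, Δ2=3
row 1: diag=6, rhs=42; c'=1/6, d'=7
row 2: denom=4−1·1/6=23/6; d'=(0−1·7)/(23/6)=-42/23
back: M2=-42/23
back: M1=7−1/6·-42/23=168/23
M: M0=0, M1=168/23, M2=-42/23, M3=0
seg 0: a=3, c=M0/2=0, d=(M1−M0)/(6·2)=14/23, b=Δ0−h0·(2M0+M1)/6=-148/23
seg 1: a=-5, c=M1/2=84/23, d=(M2−M1)/(6·1)=-35/23, b=Δ1−h1·(2M1+M2)/6=20/23
seg 2: a=-2, c=M2/2=-21/23, d=(M3−M2)/(6·1)=7/23, b=Δ2−h2·(2M2+M3)/6=83/23
t_q=15/4 → seg 2, τ=3/4; S=-2+83/23·τ+-21/23·τ²+7/23·τ³=473/1472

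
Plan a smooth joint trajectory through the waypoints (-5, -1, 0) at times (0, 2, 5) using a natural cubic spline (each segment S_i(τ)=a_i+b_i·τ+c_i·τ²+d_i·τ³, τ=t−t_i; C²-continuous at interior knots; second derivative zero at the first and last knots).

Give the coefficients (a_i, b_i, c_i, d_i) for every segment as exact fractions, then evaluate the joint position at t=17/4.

Δ: Δ0=2, Δ1=1/3
row 1: diag=10, rhs=-10; c'=3/10, d'=-1
back: M1=-1
M: M0=0, M1=-1, M2=0
seg 0: a=-5, c=M0/2=0, d=(M1−M0)/(6·2)=-1/12, b=Δ0−h0·(2M0+M1)/6=7/3
seg 1: a=-1, c=M1/2=-1/2, d=(M2−M1)/(6·3)=1/18, b=Δ1−h1·(2M1+M2)/6=4/3
t_q=17/4 → seg 1, τ=9/4; S=-1+4/3·τ+-1/2·τ²+1/18·τ³=13/128

  seg 0: a=-5 b=7/3 c=0 d=-1/12
  seg 1: a=-1 b=4/3 c=-1/2 d=1/18
S(17/4) = 13/128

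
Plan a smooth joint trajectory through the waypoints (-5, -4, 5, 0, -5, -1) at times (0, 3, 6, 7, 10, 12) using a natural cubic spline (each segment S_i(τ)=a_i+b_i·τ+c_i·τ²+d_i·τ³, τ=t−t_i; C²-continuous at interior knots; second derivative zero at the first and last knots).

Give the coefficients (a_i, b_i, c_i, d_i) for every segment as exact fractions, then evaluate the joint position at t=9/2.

Δ: Δ0=1/3, Δ1=3, Δ2=-5, Δ3=-5/3, Δ4=2
row 1: diag=12, rhs=16; c'=1/4, d'=4/3
row 2: denom=8−3·1/4=29/4; d'=(-48−3·4/3)/(29/4)=-208/29
row 3: denom=8−1·4/29=228/29; d'=(20−1·-208/29)/(228/29)=197/57
row 4: denom=10−3·29/76=673/76; d'=(22−3·197/57)/(673/76)=884/673
back: M4=884/673
back: M3=197/57−29/76·884/673=5966/2019
back: M2=-208/29−4/29·5966/2019=-15304/2019
back: M1=4/3−1/4·-15304/2019=6518/2019
M: M0=0, M1=6518/2019, M2=-15304/2019, M3=5966/2019, M4=884/673, M5=0
seg 0: a=-5, c=M0/2=0, d=(M1−M0)/(6·3)=3259/18171, b=Δ0−h0·(2M0+M1)/6=-862/673
seg 1: a=-4, c=M1/2=3259/2019, d=(M2−M1)/(6·3)=-3637/6057, b=Δ1−h1·(2M1+M2)/6=2397/673
seg 2: a=5, c=M2/2=-7652/2019, d=(M3−M2)/(6·1)=3545/2019, b=Δ2−h2·(2M2+M3)/6=-1996/673
seg 3: a=0, c=M3/2=2983/2019, d=(M4−M3)/(6·3)=-1657/18171, b=Δ3−h3·(2M3+M4)/6=-10657/2019
seg 4: a=-5, c=M4/2=442/673, d=(M5−M4)/(6·2)=-221/2019, b=Δ4−h4·(2M4+M5)/6=2270/2019
t_q=9/2 → seg 1, τ=3/2; S=-4+2397/673·τ+3259/2019·τ²+-3637/6057·τ³=15871/5384

  seg 0: a=-5 b=-862/673 c=0 d=3259/18171
  seg 1: a=-4 b=2397/673 c=3259/2019 d=-3637/6057
  seg 2: a=5 b=-1996/673 c=-7652/2019 d=3545/2019
  seg 3: a=0 b=-10657/2019 c=2983/2019 d=-1657/18171
  seg 4: a=-5 b=2270/2019 c=442/673 d=-221/2019
S(9/2) = 15871/5384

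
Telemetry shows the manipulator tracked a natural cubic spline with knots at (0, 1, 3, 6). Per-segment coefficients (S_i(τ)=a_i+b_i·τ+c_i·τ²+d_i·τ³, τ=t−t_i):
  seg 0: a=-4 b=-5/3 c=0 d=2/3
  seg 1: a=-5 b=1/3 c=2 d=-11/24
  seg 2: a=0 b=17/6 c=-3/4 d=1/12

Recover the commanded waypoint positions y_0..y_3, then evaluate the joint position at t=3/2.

y_0 = S_0(0) = a_0 = -4
y_1 = S_1(0) = a_1 = -5
y_2 = S_2(0) = a_2 = 0
y_3 = S_2(3) = 4
t_q=3/2 is in segment 1 (τ=1/2); S_1(τ)=-281/64

y_0=-4 y_1=-5 y_2=0 y_3=4
S(3/2) = -281/64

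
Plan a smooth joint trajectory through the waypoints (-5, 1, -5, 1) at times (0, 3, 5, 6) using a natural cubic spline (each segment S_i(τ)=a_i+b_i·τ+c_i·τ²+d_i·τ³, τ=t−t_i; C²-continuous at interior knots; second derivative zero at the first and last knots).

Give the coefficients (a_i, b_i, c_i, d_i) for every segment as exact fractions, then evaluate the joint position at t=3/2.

Δ: Δ0=2, Δ1=-3, Δ2=6
row 1: diag=10, rhs=-30; c'=1/5, d'=-3
row 2: denom=6−2·1/5=28/5; d'=(54−2·-3)/(28/5)=75/7
back: M2=75/7
back: M1=-3−1/5·75/7=-36/7
M: M0=0, M1=-36/7, M2=75/7, M3=0
seg 0: a=-5, c=M0/2=0, d=(M1−M0)/(6·3)=-2/7, b=Δ0−h0·(2M0+M1)/6=32/7
seg 1: a=1, c=M1/2=-18/7, d=(M2−M1)/(6·2)=37/28, b=Δ1−h1·(2M1+M2)/6=-22/7
seg 2: a=-5, c=M2/2=75/14, d=(M3−M2)/(6·1)=-25/14, b=Δ2−h2·(2M2+M3)/6=17/7
t_q=3/2 → seg 0, τ=3/2; S=-5+32/7·τ+0·τ²+-2/7·τ³=25/28

  seg 0: a=-5 b=32/7 c=0 d=-2/7
  seg 1: a=1 b=-22/7 c=-18/7 d=37/28
  seg 2: a=-5 b=17/7 c=75/14 d=-25/14
S(3/2) = 25/28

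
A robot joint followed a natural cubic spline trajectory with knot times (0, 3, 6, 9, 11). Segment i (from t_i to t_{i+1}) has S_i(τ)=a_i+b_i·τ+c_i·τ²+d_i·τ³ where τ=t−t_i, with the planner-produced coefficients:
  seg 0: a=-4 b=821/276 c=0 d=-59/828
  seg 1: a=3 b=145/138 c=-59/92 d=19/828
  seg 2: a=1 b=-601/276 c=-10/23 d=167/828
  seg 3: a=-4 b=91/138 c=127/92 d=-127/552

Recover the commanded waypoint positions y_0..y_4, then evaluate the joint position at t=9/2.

y_0 = S_0(0) = a_0 = -4
y_1 = S_1(0) = a_1 = 3
y_2 = S_2(0) = a_2 = 1
y_3 = S_3(0) = a_3 = -4
y_4 = S_3(2) = 1
t_q=9/2 is in segment 1 (τ=3/2); S_1(τ)=2363/736

y_0=-4 y_1=3 y_2=1 y_3=-4 y_4=1
S(9/2) = 2363/736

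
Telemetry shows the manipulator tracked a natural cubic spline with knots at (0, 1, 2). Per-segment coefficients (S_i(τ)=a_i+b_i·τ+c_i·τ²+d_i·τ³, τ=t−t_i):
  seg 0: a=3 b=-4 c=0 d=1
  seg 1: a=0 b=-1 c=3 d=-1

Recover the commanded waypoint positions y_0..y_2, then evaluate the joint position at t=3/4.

y_0 = S_0(0) = a_0 = 3
y_1 = S_1(0) = a_1 = 0
y_2 = S_1(1) = 1
t_q=3/4 is in segment 0 (τ=3/4); S_0(τ)=27/64

y_0=3 y_1=0 y_2=1
S(3/4) = 27/64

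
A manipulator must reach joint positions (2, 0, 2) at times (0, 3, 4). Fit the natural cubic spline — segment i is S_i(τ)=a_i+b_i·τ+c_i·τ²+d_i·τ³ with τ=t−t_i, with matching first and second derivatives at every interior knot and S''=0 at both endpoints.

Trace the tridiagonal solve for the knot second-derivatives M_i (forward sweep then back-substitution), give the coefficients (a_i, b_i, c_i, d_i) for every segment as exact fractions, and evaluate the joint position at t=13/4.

Δ: Δ0=-2/3, Δ1=2
row 1: diag=8, rhs=16; c'=1/8, d'=2
back: M1=2
M: M0=0, M1=2, M2=0
seg 0: a=2, c=M0/2=0, d=(M1−M0)/(6·3)=1/9, b=Δ0−h0·(2M0+M1)/6=-5/3
seg 1: a=0, c=M1/2=1, d=(M2−M1)/(6·1)=-1/3, b=Δ1−h1·(2M1+M2)/6=4/3
t_q=13/4 → seg 1, τ=1/4; S=0+4/3·τ+1·τ²+-1/3·τ³=25/64

  seg 0: a=2 b=-5/3 c=0 d=1/9
  seg 1: a=0 b=4/3 c=1 d=-1/3
S(13/4) = 25/64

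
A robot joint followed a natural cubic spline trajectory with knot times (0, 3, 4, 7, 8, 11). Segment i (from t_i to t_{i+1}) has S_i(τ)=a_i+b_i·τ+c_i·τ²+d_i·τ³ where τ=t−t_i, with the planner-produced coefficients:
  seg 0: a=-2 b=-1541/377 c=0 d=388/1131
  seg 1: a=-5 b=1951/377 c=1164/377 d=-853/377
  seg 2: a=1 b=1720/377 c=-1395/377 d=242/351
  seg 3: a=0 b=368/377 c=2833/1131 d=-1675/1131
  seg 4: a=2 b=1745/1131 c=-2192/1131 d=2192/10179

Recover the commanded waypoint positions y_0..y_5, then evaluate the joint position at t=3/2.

y_0 = S_0(0) = a_0 = -2
y_1 = S_1(0) = a_1 = -5
y_2 = S_2(0) = a_2 = 1
y_3 = S_3(0) = a_3 = 0
y_4 = S_4(0) = a_4 = 2
y_5 = S_4(3) = -5
t_q=3/2 is in segment 0 (τ=3/2); S_0(τ)=-2629/377

y_0=-2 y_1=-5 y_2=1 y_3=0 y_4=2 y_5=-5
S(3/2) = -2629/377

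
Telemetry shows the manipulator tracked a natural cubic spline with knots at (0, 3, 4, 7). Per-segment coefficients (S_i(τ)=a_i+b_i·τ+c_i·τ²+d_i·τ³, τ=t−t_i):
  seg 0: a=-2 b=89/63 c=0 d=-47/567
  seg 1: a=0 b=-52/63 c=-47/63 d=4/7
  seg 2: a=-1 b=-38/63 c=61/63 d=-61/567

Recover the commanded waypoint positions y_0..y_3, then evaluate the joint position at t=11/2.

y_0 = S_0(0) = a_0 = -2
y_1 = S_1(0) = a_1 = 0
y_2 = S_2(0) = a_2 = -1
y_3 = S_2(3) = 3
t_q=11/2 is in segment 2 (τ=3/2); S_2(τ)=-5/56

y_0=-2 y_1=0 y_2=-1 y_3=3
S(11/2) = -5/56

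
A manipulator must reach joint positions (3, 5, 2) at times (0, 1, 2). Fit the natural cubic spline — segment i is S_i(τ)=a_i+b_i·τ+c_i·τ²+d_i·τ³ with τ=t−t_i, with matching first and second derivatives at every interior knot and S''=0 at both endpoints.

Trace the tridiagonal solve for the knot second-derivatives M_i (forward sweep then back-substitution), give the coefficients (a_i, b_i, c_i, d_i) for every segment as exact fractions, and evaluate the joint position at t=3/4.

Δ: Δ0=2, Δ1=-3
row 1: diag=4, rhs=-30; c'=1/4, d'=-15/2
back: M1=-15/2
M: M0=0, M1=-15/2, M2=0
seg 0: a=3, c=M0/2=0, d=(M1−M0)/(6·1)=-5/4, b=Δ0−h0·(2M0+M1)/6=13/4
seg 1: a=5, c=M1/2=-15/4, d=(M2−M1)/(6·1)=5/4, b=Δ1−h1·(2M1+M2)/6=-1/2
t_q=3/4 → seg 0, τ=3/4; S=3+13/4·τ+0·τ²+-5/4·τ³=1257/256

  seg 0: a=3 b=13/4 c=0 d=-5/4
  seg 1: a=5 b=-1/2 c=-15/4 d=5/4
S(3/4) = 1257/256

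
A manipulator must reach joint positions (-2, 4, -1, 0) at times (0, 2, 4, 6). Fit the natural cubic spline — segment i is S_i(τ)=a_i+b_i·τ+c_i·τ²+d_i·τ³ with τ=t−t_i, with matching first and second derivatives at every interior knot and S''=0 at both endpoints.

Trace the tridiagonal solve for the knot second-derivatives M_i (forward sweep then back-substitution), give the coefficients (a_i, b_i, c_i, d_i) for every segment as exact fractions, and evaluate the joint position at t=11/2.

  seg 0: a=-2 b=14/3 c=0 d=-5/12
  seg 1: a=4 b=-1/3 c=-5/2 d=17/24
  seg 2: a=-1 b=-11/6 c=7/4 d=-7/24
S(11/2) = -51/64

Δ: Δ0=3, Δ1=-5/2, Δ2=1/2
row 1: diag=8, rhs=-33; c'=1/4, d'=-33/8
row 2: denom=8−2·1/4=15/2; d'=(18−2·-33/8)/(15/2)=7/2
back: M2=7/2
back: M1=-33/8−1/4·7/2=-5
M: M0=0, M1=-5, M2=7/2, M3=0
seg 0: a=-2, c=M0/2=0, d=(M1−M0)/(6·2)=-5/12, b=Δ0−h0·(2M0+M1)/6=14/3
seg 1: a=4, c=M1/2=-5/2, d=(M2−M1)/(6·2)=17/24, b=Δ1−h1·(2M1+M2)/6=-1/3
seg 2: a=-1, c=M2/2=7/4, d=(M3−M2)/(6·2)=-7/24, b=Δ2−h2·(2M2+M3)/6=-11/6
t_q=11/2 → seg 2, τ=3/2; S=-1+-11/6·τ+7/4·τ²+-7/24·τ³=-51/64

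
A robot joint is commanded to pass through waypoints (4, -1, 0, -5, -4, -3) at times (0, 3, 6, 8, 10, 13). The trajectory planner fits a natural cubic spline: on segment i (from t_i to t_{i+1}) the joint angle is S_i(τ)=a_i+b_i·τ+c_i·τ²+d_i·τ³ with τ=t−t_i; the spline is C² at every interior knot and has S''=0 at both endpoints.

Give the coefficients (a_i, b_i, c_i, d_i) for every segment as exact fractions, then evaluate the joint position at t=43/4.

Δ: Δ0=-5/3, Δ1=1/3, Δ2=-5/2, Δ3=1/2, Δ4=1/3
row 1: diag=12, rhs=12; c'=1/4, d'=1
row 2: denom=10−3·1/4=37/4; d'=(-17−3·1)/(37/4)=-80/37
row 3: denom=8−2·8/37=280/37; d'=(18−2·-80/37)/(280/37)=59/20
row 4: denom=10−2·37/140=663/70; d'=(-1−2·59/20)/(663/70)=-161/221
back: M4=-161/221
back: M3=59/20−37/140·-161/221=1389/442
back: M2=-80/37−8/37·1389/442=-628/221
back: M1=1−1/4·-628/221=378/221
M: M0=0, M1=378/221, M2=-628/221, M3=1389/442, M4=-161/221, M5=0
seg 0: a=4, c=M0/2=0, d=(M1−M0)/(6·3)=21/221, b=Δ0−h0·(2M0+M1)/6=-1672/663
seg 1: a=-1, c=M1/2=189/221, d=(M2−M1)/(6·3)=-503/1989, b=Δ1−h1·(2M1+M2)/6=29/663
seg 2: a=0, c=M2/2=-314/221, d=(M3−M2)/(6·2)=2645/5304, b=Δ2−h2·(2M2+M3)/6=-1096/663
seg 3: a=-5, c=M3/2=1389/884, d=(M4−M3)/(6·2)=-1711/5304, b=Δ3−h3·(2M3+M4)/6=-1793/1326
seg 4: a=-4, c=M4/2=-161/442, d=(M5−M4)/(6·3)=161/3978, b=Δ4−h4·(2M4+M5)/6=704/663
t_q=43/4 → seg 4, τ=3/4; S=-4+704/663·τ+-161/442·τ²+161/3978·τ³=-95937/28288

  seg 0: a=4 b=-1672/663 c=0 d=21/221
  seg 1: a=-1 b=29/663 c=189/221 d=-503/1989
  seg 2: a=0 b=-1096/663 c=-314/221 d=2645/5304
  seg 3: a=-5 b=-1793/1326 c=1389/884 d=-1711/5304
  seg 4: a=-4 b=704/663 c=-161/442 d=161/3978
S(43/4) = -95937/28288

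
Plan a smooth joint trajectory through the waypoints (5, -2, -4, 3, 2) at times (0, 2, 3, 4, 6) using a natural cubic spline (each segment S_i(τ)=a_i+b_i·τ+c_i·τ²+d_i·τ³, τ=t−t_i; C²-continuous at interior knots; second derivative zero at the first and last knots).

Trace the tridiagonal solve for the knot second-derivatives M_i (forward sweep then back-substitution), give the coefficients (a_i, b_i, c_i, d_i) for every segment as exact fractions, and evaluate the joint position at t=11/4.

  seg 0: a=5 b=-34/11 c=0 d=-9/88
  seg 1: a=-2 b=-95/22 c=-27/44 d=129/44
  seg 2: a=-4 b=13/4 c=90/11 d=-195/44
  seg 3: a=3 b=139/22 c=-225/44 d=75/88
S(11/4) = -12241/2816

Δ: Δ0=-7/2, Δ1=-2, Δ2=7, Δ3=-1/2
row 1: diag=6, rhs=9; c'=1/6, d'=3/2
row 2: denom=4−1·1/6=23/6; d'=(54−1·3/2)/(23/6)=315/23
row 3: denom=6−1·6/23=132/23; d'=(-45−1·315/23)/(132/23)=-225/22
back: M3=-225/22
back: M2=315/23−6/23·-225/22=180/11
back: M1=3/2−1/6·180/11=-27/22
M: M0=0, M1=-27/22, M2=180/11, M3=-225/22, M4=0
seg 0: a=5, c=M0/2=0, d=(M1−M0)/(6·2)=-9/88, b=Δ0−h0·(2M0+M1)/6=-34/11
seg 1: a=-2, c=M1/2=-27/44, d=(M2−M1)/(6·1)=129/44, b=Δ1−h1·(2M1+M2)/6=-95/22
seg 2: a=-4, c=M2/2=90/11, d=(M3−M2)/(6·1)=-195/44, b=Δ2−h2·(2M2+M3)/6=13/4
seg 3: a=3, c=M3/2=-225/44, d=(M4−M3)/(6·2)=75/88, b=Δ3−h3·(2M3+M4)/6=139/22
t_q=11/4 → seg 1, τ=3/4; S=-2+-95/22·τ+-27/44·τ²+129/44·τ³=-12241/2816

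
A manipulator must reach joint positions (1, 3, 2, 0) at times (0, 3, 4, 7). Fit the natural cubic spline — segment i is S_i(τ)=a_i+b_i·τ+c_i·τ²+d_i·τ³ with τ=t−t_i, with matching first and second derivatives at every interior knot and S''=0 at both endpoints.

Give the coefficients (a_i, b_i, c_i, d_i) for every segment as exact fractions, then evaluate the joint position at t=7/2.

Δ: Δ0=2/3, Δ1=-1, Δ2=-2/3
row 1: diag=8, rhs=-10; c'=1/8, d'=-5/4
row 2: denom=8−1·1/8=63/8; d'=(2−1·-5/4)/(63/8)=26/63
back: M2=26/63
back: M1=-5/4−1/8·26/63=-82/63
M: M0=0, M1=-82/63, M2=26/63, M3=0
seg 0: a=1, c=M0/2=0, d=(M1−M0)/(6·3)=-41/567, b=Δ0−h0·(2M0+M1)/6=83/63
seg 1: a=3, c=M1/2=-41/63, d=(M2−M1)/(6·1)=2/7, b=Δ1−h1·(2M1+M2)/6=-40/63
seg 2: a=2, c=M2/2=13/63, d=(M3−M2)/(6·3)=-13/567, b=Δ2−h2·(2M2+M3)/6=-68/63
t_q=7/2 → seg 1, τ=1/2; S=3+-40/63·τ+-41/63·τ²+2/7·τ³=23/9

  seg 0: a=1 b=83/63 c=0 d=-41/567
  seg 1: a=3 b=-40/63 c=-41/63 d=2/7
  seg 2: a=2 b=-68/63 c=13/63 d=-13/567
S(7/2) = 23/9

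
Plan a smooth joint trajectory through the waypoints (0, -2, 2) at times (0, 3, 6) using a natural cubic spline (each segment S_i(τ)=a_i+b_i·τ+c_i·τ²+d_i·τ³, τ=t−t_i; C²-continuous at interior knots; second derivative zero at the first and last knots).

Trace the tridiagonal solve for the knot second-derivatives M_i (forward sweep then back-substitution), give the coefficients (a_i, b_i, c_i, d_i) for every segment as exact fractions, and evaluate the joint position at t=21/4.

Δ: Δ0=-2/3, Δ1=4/3
row 1: diag=12, rhs=12; c'=1/4, d'=1
back: M1=1
M: M0=0, M1=1, M2=0
seg 0: a=0, c=M0/2=0, d=(M1−M0)/(6·3)=1/18, b=Δ0−h0·(2M0+M1)/6=-7/6
seg 1: a=-2, c=M1/2=1/2, d=(M2−M1)/(6·3)=-1/18, b=Δ1−h1·(2M1+M2)/6=1/3
t_q=21/4 → seg 1, τ=9/4; S=-2+1/3·τ+1/2·τ²+-1/18·τ³=83/128

  seg 0: a=0 b=-7/6 c=0 d=1/18
  seg 1: a=-2 b=1/3 c=1/2 d=-1/18
S(21/4) = 83/128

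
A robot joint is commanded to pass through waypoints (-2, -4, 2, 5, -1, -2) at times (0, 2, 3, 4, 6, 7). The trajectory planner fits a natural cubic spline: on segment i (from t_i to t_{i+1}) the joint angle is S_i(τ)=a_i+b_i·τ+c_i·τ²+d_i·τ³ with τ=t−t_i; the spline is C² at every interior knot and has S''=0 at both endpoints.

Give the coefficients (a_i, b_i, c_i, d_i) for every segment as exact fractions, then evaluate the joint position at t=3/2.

Δ: Δ0=-1, Δ1=6, Δ2=3, Δ3=-3, Δ4=-1
row 1: diag=6, rhs=42; c'=1/6, d'=7
row 2: denom=4−1·1/6=23/6; d'=(-18−1·7)/(23/6)=-150/23
row 3: denom=6−1·6/23=132/23; d'=(-36−1·-150/23)/(132/23)=-113/22
row 4: denom=6−2·23/66=175/33; d'=(12−2·-113/22)/(175/33)=21/5
back: M4=21/5
back: M3=-113/22−23/66·21/5=-33/5
back: M2=-150/23−6/23·-33/5=-24/5
back: M1=7−1/6·-24/5=39/5
M: M0=0, M1=39/5, M2=-24/5, M3=-33/5, M4=21/5, M5=0
seg 0: a=-2, c=M0/2=0, d=(M1−M0)/(6·2)=13/20, b=Δ0−h0·(2M0+M1)/6=-18/5
seg 1: a=-4, c=M1/2=39/10, d=(M2−M1)/(6·1)=-21/10, b=Δ1−h1·(2M1+M2)/6=21/5
seg 2: a=2, c=M2/2=-12/5, d=(M3−M2)/(6·1)=-3/10, b=Δ2−h2·(2M2+M3)/6=57/10
seg 3: a=5, c=M3/2=-33/10, d=(M4−M3)/(6·2)=9/10, b=Δ3−h3·(2M3+M4)/6=0
seg 4: a=-1, c=M4/2=21/10, d=(M5−M4)/(6·1)=-7/10, b=Δ4−h4·(2M4+M5)/6=-12/5
t_q=3/2 → seg 0, τ=3/2; S=-2+-18/5·τ+0·τ²+13/20·τ³=-833/160

  seg 0: a=-2 b=-18/5 c=0 d=13/20
  seg 1: a=-4 b=21/5 c=39/10 d=-21/10
  seg 2: a=2 b=57/10 c=-12/5 d=-3/10
  seg 3: a=5 b=0 c=-33/10 d=9/10
  seg 4: a=-1 b=-12/5 c=21/10 d=-7/10
S(3/2) = -833/160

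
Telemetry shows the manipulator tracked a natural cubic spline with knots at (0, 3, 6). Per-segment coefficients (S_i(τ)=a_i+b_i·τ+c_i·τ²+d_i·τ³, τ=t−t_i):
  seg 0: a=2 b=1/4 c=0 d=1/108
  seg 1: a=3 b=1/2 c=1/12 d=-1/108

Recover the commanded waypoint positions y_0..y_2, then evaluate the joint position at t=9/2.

y_0=2 y_1=3 y_2=5
S(9/2) = 125/32

y_0 = S_0(0) = a_0 = 2
y_1 = S_1(0) = a_1 = 3
y_2 = S_1(3) = 5
t_q=9/2 is in segment 1 (τ=3/2); S_1(τ)=125/32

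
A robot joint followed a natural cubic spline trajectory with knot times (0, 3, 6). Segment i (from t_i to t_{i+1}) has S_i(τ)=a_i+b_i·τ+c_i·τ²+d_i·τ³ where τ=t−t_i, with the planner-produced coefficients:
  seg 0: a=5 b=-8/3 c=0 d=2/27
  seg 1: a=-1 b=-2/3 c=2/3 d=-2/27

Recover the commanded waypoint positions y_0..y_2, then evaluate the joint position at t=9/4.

y_0=5 y_1=-1 y_2=1
S(9/4) = -5/32

y_0 = S_0(0) = a_0 = 5
y_1 = S_1(0) = a_1 = -1
y_2 = S_1(3) = 1
t_q=9/4 is in segment 0 (τ=9/4); S_0(τ)=-5/32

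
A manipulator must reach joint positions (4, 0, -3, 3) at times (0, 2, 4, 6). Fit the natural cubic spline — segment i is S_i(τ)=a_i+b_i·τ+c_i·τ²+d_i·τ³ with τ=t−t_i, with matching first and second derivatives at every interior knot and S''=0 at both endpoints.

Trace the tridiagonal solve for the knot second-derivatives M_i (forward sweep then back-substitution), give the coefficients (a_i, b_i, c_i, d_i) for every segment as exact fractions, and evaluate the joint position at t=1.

  seg 0: a=4 b=-11/6 c=0 d=-1/24
  seg 1: a=0 b=-7/3 c=-1/4 d=1/3
  seg 2: a=-3 b=2/3 c=7/4 d=-7/24
S(1) = 17/8

Δ: Δ0=-2, Δ1=-3/2, Δ2=3
row 1: diag=8, rhs=3; c'=1/4, d'=3/8
row 2: denom=8−2·1/4=15/2; d'=(27−2·3/8)/(15/2)=7/2
back: M2=7/2
back: M1=3/8−1/4·7/2=-1/2
M: M0=0, M1=-1/2, M2=7/2, M3=0
seg 0: a=4, c=M0/2=0, d=(M1−M0)/(6·2)=-1/24, b=Δ0−h0·(2M0+M1)/6=-11/6
seg 1: a=0, c=M1/2=-1/4, d=(M2−M1)/(6·2)=1/3, b=Δ1−h1·(2M1+M2)/6=-7/3
seg 2: a=-3, c=M2/2=7/4, d=(M3−M2)/(6·2)=-7/24, b=Δ2−h2·(2M2+M3)/6=2/3
t_q=1 → seg 0, τ=1; S=4+-11/6·τ+0·τ²+-1/24·τ³=17/8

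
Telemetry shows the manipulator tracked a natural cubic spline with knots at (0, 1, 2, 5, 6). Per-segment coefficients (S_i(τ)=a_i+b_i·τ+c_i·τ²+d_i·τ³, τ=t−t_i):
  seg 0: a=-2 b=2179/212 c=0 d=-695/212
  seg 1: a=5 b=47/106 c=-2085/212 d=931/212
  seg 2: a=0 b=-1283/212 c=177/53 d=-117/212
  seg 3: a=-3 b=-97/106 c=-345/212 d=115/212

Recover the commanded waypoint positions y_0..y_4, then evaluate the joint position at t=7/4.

y_0=-2 y_1=5 y_2=0 y_3=-3 y_4=-5
S(7/4) = 22429/13568

y_0 = S_0(0) = a_0 = -2
y_1 = S_1(0) = a_1 = 5
y_2 = S_2(0) = a_2 = 0
y_3 = S_3(0) = a_3 = -3
y_4 = S_3(1) = -5
t_q=7/4 is in segment 1 (τ=3/4); S_1(τ)=22429/13568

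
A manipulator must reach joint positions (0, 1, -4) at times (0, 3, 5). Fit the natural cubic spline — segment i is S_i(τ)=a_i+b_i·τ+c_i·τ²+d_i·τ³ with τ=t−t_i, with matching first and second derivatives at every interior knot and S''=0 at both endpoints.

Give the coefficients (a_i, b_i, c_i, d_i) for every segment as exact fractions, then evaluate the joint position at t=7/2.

  seg 0: a=0 b=71/60 c=0 d=-17/180
  seg 1: a=1 b=-41/30 c=-17/20 d=17/120
S(7/2) = 39/320

Δ: Δ0=1/3, Δ1=-5/2
row 1: diag=10, rhs=-17; c'=1/5, d'=-17/10
back: M1=-17/10
M: M0=0, M1=-17/10, M2=0
seg 0: a=0, c=M0/2=0, d=(M1−M0)/(6·3)=-17/180, b=Δ0−h0·(2M0+M1)/6=71/60
seg 1: a=1, c=M1/2=-17/20, d=(M2−M1)/(6·2)=17/120, b=Δ1−h1·(2M1+M2)/6=-41/30
t_q=7/2 → seg 1, τ=1/2; S=1+-41/30·τ+-17/20·τ²+17/120·τ³=39/320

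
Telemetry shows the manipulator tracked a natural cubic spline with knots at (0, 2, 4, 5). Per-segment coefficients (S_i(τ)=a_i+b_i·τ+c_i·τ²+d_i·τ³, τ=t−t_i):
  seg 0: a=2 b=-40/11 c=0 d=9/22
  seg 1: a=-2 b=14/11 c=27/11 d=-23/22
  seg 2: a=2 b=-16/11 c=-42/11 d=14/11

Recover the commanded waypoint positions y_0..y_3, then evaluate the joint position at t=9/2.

y_0 = S_0(0) = a_0 = 2
y_1 = S_1(0) = a_1 = -2
y_2 = S_2(0) = a_2 = 2
y_3 = S_2(1) = -2
t_q=9/2 is in segment 2 (τ=1/2); S_2(τ)=21/44

y_0=2 y_1=-2 y_2=2 y_3=-2
S(9/2) = 21/44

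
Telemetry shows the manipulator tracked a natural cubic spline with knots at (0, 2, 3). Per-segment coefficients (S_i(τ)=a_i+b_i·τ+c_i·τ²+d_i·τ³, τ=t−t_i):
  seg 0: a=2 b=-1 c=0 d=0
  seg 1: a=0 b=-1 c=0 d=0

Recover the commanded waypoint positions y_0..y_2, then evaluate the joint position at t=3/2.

y_0=2 y_1=0 y_2=-1
S(3/2) = 1/2

y_0 = S_0(0) = a_0 = 2
y_1 = S_1(0) = a_1 = 0
y_2 = S_1(1) = -1
t_q=3/2 is in segment 0 (τ=3/2); S_0(τ)=1/2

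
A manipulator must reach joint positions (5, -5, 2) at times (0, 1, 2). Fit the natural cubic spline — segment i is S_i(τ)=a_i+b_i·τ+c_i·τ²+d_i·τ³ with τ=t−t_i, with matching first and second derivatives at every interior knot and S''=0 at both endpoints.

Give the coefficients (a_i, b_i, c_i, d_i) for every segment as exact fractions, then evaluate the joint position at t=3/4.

Δ: Δ0=-10, Δ1=7
row 1: diag=4, rhs=102; c'=1/4, d'=51/2
back: M1=51/2
M: M0=0, M1=51/2, M2=0
seg 0: a=5, c=M0/2=0, d=(M1−M0)/(6·1)=17/4, b=Δ0−h0·(2M0+M1)/6=-57/4
seg 1: a=-5, c=M1/2=51/4, d=(M2−M1)/(6·1)=-17/4, b=Δ1−h1·(2M1+M2)/6=-3/2
t_q=3/4 → seg 0, τ=3/4; S=5+-57/4·τ+0·τ²+17/4·τ³=-997/256

  seg 0: a=5 b=-57/4 c=0 d=17/4
  seg 1: a=-5 b=-3/2 c=51/4 d=-17/4
S(3/4) = -997/256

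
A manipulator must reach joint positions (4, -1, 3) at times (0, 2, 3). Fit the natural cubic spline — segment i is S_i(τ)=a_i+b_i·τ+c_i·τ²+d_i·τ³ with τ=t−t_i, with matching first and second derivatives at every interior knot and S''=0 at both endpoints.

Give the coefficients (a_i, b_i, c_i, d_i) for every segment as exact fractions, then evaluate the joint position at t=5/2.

  seg 0: a=4 b=-14/3 c=0 d=13/24
  seg 1: a=-1 b=11/6 c=13/4 d=-13/12
S(5/2) = 19/32

Δ: Δ0=-5/2, Δ1=4
row 1: diag=6, rhs=39; c'=1/6, d'=13/2
back: M1=13/2
M: M0=0, M1=13/2, M2=0
seg 0: a=4, c=M0/2=0, d=(M1−M0)/(6·2)=13/24, b=Δ0−h0·(2M0+M1)/6=-14/3
seg 1: a=-1, c=M1/2=13/4, d=(M2−M1)/(6·1)=-13/12, b=Δ1−h1·(2M1+M2)/6=11/6
t_q=5/2 → seg 1, τ=1/2; S=-1+11/6·τ+13/4·τ²+-13/12·τ³=19/32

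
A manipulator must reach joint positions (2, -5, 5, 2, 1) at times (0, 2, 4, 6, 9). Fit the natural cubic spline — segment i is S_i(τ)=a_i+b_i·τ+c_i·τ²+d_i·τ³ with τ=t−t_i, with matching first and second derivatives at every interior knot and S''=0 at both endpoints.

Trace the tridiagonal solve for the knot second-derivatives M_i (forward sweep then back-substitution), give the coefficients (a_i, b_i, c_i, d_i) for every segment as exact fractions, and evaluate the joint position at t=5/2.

  seg 0: a=2 b=-1331/213 c=0 d=1171/1704
  seg 1: a=-5 b=851/426 c=1171/284 d=-1117/852
  seg 2: a=5 b=1175/426 c=-1063/284 d=1375/1704
  seg 3: a=2 b=-539/213 c=78/71 d=-26/213
S(5/2) = -7121/2272

Δ: Δ0=-7/2, Δ1=5, Δ2=-3/2, Δ3=-1/3
row 1: diag=8, rhs=51; c'=1/4, d'=51/8
row 2: denom=8−2·1/4=15/2; d'=(-39−2·51/8)/(15/2)=-69/10
row 3: denom=10−2·4/15=142/15; d'=(7−2·-69/10)/(142/15)=156/71
back: M3=156/71
back: M2=-69/10−4/15·156/71=-1063/142
back: M1=51/8−1/4·-1063/142=1171/142
M: M0=0, M1=1171/142, M2=-1063/142, M3=156/71, M4=0
seg 0: a=2, c=M0/2=0, d=(M1−M0)/(6·2)=1171/1704, b=Δ0−h0·(2M0+M1)/6=-1331/213
seg 1: a=-5, c=M1/2=1171/284, d=(M2−M1)/(6·2)=-1117/852, b=Δ1−h1·(2M1+M2)/6=851/426
seg 2: a=5, c=M2/2=-1063/284, d=(M3−M2)/(6·2)=1375/1704, b=Δ2−h2·(2M2+M3)/6=1175/426
seg 3: a=2, c=M3/2=78/71, d=(M4−M3)/(6·3)=-26/213, b=Δ3−h3·(2M3+M4)/6=-539/213
t_q=5/2 → seg 1, τ=1/2; S=-5+851/426·τ+1171/284·τ²+-1117/852·τ³=-7121/2272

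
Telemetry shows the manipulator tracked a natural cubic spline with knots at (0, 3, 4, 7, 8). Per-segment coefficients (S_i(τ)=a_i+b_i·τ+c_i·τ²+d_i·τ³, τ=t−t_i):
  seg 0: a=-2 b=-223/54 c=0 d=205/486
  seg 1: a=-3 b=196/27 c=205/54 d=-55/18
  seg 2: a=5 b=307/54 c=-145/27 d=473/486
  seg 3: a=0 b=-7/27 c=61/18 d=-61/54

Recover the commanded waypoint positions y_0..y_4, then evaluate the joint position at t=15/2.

y_0 = S_0(0) = a_0 = -2
y_1 = S_1(0) = a_1 = -3
y_2 = S_2(0) = a_2 = 5
y_3 = S_3(0) = a_3 = 0
y_4 = S_3(1) = 2
t_q=15/2 is in segment 3 (τ=1/2); S_3(τ)=83/144

y_0=-2 y_1=-3 y_2=5 y_3=0 y_4=2
S(15/2) = 83/144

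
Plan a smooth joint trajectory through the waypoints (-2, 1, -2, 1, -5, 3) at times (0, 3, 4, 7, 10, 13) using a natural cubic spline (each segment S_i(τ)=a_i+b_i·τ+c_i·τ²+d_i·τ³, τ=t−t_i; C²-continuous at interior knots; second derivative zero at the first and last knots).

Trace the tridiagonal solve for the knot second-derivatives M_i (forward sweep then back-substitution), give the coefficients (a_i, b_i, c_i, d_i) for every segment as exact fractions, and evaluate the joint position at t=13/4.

  seg 0: a=-2 b=2375/849 c=0 d=-1526/7641
  seg 1: a=1 b=-2203/849 c=-1526/849 d=394/283
  seg 2: a=-2 b=-1709/849 c=2020/849 d=-3502/7641
  seg 3: a=1 b=-95/849 c=-494/283 d=2843/7641
  seg 4: a=-5 b=-458/849 c=1361/849 d=-1361/7641
S(13/4) = 2361/9056

Δ: Δ0=1, Δ1=-3, Δ2=1, Δ3=-2, Δ4=8/3
row 1: diag=8, rhs=-24; c'=1/8, d'=-3
row 2: denom=8−1·1/8=63/8; d'=(24−1·-3)/(63/8)=24/7
row 3: denom=12−3·8/21=76/7; d'=(-18−3·24/7)/(76/7)=-99/38
row 4: denom=12−3·21/76=849/76; d'=(28−3·-99/38)/(849/76)=2722/849
back: M4=2722/849
back: M3=-99/38−21/76·2722/849=-988/283
back: M2=24/7−8/21·-988/283=4040/849
back: M1=-3−1/8·4040/849=-3052/849
M: M0=0, M1=-3052/849, M2=4040/849, M3=-988/283, M4=2722/849, M5=0
seg 0: a=-2, c=M0/2=0, d=(M1−M0)/(6·3)=-1526/7641, b=Δ0−h0·(2M0+M1)/6=2375/849
seg 1: a=1, c=M1/2=-1526/849, d=(M2−M1)/(6·1)=394/283, b=Δ1−h1·(2M1+M2)/6=-2203/849
seg 2: a=-2, c=M2/2=2020/849, d=(M3−M2)/(6·3)=-3502/7641, b=Δ2−h2·(2M2+M3)/6=-1709/849
seg 3: a=1, c=M3/2=-494/283, d=(M4−M3)/(6·3)=2843/7641, b=Δ3−h3·(2M3+M4)/6=-95/849
seg 4: a=-5, c=M4/2=1361/849, d=(M5−M4)/(6·3)=-1361/7641, b=Δ4−h4·(2M4+M5)/6=-458/849
t_q=13/4 → seg 1, τ=1/4; S=1+-2203/849·τ+-1526/849·τ²+394/283·τ³=2361/9056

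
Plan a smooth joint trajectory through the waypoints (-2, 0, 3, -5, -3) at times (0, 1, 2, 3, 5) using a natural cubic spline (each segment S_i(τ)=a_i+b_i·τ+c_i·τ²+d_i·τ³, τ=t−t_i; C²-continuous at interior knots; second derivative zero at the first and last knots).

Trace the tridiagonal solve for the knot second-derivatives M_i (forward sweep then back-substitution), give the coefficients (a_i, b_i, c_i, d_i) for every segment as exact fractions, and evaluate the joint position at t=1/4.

  seg 0: a=-2 b=37/43 c=0 d=49/43
  seg 1: a=0 b=184/43 c=147/43 d=-202/43
  seg 2: a=3 b=-128/43 c=-459/43 d=243/43
  seg 3: a=-5 b=-317/43 c=270/43 d=-45/43
S(1/4) = -4863/2752

Δ: Δ0=2, Δ1=3, Δ2=-8, Δ3=1
row 1: diag=4, rhs=6; c'=1/4, d'=3/2
row 2: denom=4−1·1/4=15/4; d'=(-66−1·3/2)/(15/4)=-18
row 3: denom=6−1·4/15=86/15; d'=(54−1·-18)/(86/15)=540/43
back: M3=540/43
back: M2=-18−4/15·540/43=-918/43
back: M1=3/2−1/4·-918/43=294/43
M: M0=0, M1=294/43, M2=-918/43, M3=540/43, M4=0
seg 0: a=-2, c=M0/2=0, d=(M1−M0)/(6·1)=49/43, b=Δ0−h0·(2M0+M1)/6=37/43
seg 1: a=0, c=M1/2=147/43, d=(M2−M1)/(6·1)=-202/43, b=Δ1−h1·(2M1+M2)/6=184/43
seg 2: a=3, c=M2/2=-459/43, d=(M3−M2)/(6·1)=243/43, b=Δ2−h2·(2M2+M3)/6=-128/43
seg 3: a=-5, c=M3/2=270/43, d=(M4−M3)/(6·2)=-45/43, b=Δ3−h3·(2M3+M4)/6=-317/43
t_q=1/4 → seg 0, τ=1/4; S=-2+37/43·τ+0·τ²+49/43·τ³=-4863/2752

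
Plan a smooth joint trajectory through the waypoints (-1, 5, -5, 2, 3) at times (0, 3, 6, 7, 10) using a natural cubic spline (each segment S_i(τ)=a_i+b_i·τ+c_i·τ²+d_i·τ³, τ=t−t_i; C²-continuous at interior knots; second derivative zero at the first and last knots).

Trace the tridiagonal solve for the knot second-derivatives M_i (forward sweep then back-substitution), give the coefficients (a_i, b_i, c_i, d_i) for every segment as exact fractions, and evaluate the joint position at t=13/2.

Δ: Δ0=2, Δ1=-10/3, Δ2=7, Δ3=1/3
row 1: diag=12, rhs=-32; c'=1/4, d'=-8/3
row 2: denom=8−3·1/4=29/4; d'=(62−3·-8/3)/(29/4)=280/29
row 3: denom=8−1·4/29=228/29; d'=(-40−1·280/29)/(228/29)=-120/19
back: M3=-120/19
back: M2=280/29−4/29·-120/19=200/19
back: M1=-8/3−1/4·200/19=-302/57
M: M0=0, M1=-302/57, M2=200/19, M3=-120/19, M4=0
seg 0: a=-1, c=M0/2=0, d=(M1−M0)/(6·3)=-151/513, b=Δ0−h0·(2M0+M1)/6=265/57
seg 1: a=5, c=M1/2=-151/57, d=(M2−M1)/(6·3)=451/513, b=Δ1−h1·(2M1+M2)/6=-188/57
seg 2: a=-5, c=M2/2=100/19, d=(M3−M2)/(6·1)=-160/57, b=Δ2−h2·(2M2+M3)/6=259/57
seg 3: a=2, c=M3/2=-60/19, d=(M4−M3)/(6·3)=20/57, b=Δ3−h3·(2M3+M4)/6=379/57
t_q=13/2 → seg 2, τ=1/2; S=-5+259/57·τ+100/19·τ²+-160/57·τ³=-67/38

  seg 0: a=-1 b=265/57 c=0 d=-151/513
  seg 1: a=5 b=-188/57 c=-151/57 d=451/513
  seg 2: a=-5 b=259/57 c=100/19 d=-160/57
  seg 3: a=2 b=379/57 c=-60/19 d=20/57
S(13/2) = -67/38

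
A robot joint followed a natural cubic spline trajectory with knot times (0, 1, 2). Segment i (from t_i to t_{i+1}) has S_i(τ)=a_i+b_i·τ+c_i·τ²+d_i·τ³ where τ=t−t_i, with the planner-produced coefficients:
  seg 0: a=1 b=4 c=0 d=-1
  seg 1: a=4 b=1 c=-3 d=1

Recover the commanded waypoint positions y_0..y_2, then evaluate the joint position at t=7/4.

y_0 = S_0(0) = a_0 = 1
y_1 = S_1(0) = a_1 = 4
y_2 = S_1(1) = 3
t_q=7/4 is in segment 1 (τ=3/4); S_1(τ)=223/64

y_0=1 y_1=4 y_2=3
S(7/4) = 223/64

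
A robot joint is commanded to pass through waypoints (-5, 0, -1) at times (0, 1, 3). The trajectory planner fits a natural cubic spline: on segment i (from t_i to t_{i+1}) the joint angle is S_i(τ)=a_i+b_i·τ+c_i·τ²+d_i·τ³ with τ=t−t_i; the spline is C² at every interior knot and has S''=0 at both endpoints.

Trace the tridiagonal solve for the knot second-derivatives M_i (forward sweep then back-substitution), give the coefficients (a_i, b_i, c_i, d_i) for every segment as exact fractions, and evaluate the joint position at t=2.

Δ: Δ0=5, Δ1=-1/2
row 1: diag=6, rhs=-33; c'=1/3, d'=-11/2
back: M1=-11/2
M: M0=0, M1=-11/2, M2=0
seg 0: a=-5, c=M0/2=0, d=(M1−M0)/(6·1)=-11/12, b=Δ0−h0·(2M0+M1)/6=71/12
seg 1: a=0, c=M1/2=-11/4, d=(M2−M1)/(6·2)=11/24, b=Δ1−h1·(2M1+M2)/6=19/6
t_q=2 → seg 1, τ=1; S=0+19/6·τ+-11/4·τ²+11/24·τ³=7/8

  seg 0: a=-5 b=71/12 c=0 d=-11/12
  seg 1: a=0 b=19/6 c=-11/4 d=11/24
S(2) = 7/8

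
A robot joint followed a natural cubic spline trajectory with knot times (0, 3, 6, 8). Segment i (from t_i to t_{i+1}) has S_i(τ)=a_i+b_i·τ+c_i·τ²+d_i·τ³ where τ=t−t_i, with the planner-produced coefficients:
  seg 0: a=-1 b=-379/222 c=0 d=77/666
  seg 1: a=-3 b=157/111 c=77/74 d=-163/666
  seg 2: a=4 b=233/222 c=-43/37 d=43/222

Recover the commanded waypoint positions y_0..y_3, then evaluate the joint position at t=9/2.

y_0 = S_0(0) = a_0 = -1
y_1 = S_1(0) = a_1 = -3
y_2 = S_2(0) = a_2 = 4
y_3 = S_2(2) = 3
t_q=9/2 is in segment 1 (τ=3/2); S_1(τ)=377/592

y_0=-1 y_1=-3 y_2=4 y_3=3
S(9/2) = 377/592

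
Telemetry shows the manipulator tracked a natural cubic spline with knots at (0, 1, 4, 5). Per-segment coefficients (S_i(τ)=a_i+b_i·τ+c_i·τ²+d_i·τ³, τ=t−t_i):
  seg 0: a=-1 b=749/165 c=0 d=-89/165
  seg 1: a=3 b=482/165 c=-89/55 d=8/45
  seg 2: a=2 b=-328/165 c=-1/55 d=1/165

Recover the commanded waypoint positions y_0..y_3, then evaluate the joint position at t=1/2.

y_0=-1 y_1=3 y_2=2 y_3=0
S(1/2) = 529/440

y_0 = S_0(0) = a_0 = -1
y_1 = S_1(0) = a_1 = 3
y_2 = S_2(0) = a_2 = 2
y_3 = S_2(1) = 0
t_q=1/2 is in segment 0 (τ=1/2); S_0(τ)=529/440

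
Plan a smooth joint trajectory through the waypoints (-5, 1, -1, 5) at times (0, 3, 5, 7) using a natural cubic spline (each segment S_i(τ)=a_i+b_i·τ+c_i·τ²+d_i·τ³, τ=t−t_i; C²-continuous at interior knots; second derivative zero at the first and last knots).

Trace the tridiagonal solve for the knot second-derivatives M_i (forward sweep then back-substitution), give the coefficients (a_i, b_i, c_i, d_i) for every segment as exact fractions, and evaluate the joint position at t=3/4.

Δ: Δ0=2, Δ1=-1, Δ2=3
row 1: diag=10, rhs=-18; c'=1/5, d'=-9/5
row 2: denom=8−2·1/5=38/5; d'=(24−2·-9/5)/(38/5)=69/19
back: M2=69/19
back: M1=-9/5−1/5·69/19=-48/19
M: M0=0, M1=-48/19, M2=69/19, M3=0
seg 0: a=-5, c=M0/2=0, d=(M1−M0)/(6·3)=-8/57, b=Δ0−h0·(2M0+M1)/6=62/19
seg 1: a=1, c=M1/2=-24/19, d=(M2−M1)/(6·2)=39/76, b=Δ1−h1·(2M1+M2)/6=-10/19
seg 2: a=-1, c=M2/2=69/38, d=(M3−M2)/(6·2)=-23/76, b=Δ2−h2·(2M2+M3)/6=11/19
t_q=3/4 → seg 0, τ=3/4; S=-5+62/19·τ+0·τ²+-8/57·τ³=-397/152

  seg 0: a=-5 b=62/19 c=0 d=-8/57
  seg 1: a=1 b=-10/19 c=-24/19 d=39/76
  seg 2: a=-1 b=11/19 c=69/38 d=-23/76
S(3/4) = -397/152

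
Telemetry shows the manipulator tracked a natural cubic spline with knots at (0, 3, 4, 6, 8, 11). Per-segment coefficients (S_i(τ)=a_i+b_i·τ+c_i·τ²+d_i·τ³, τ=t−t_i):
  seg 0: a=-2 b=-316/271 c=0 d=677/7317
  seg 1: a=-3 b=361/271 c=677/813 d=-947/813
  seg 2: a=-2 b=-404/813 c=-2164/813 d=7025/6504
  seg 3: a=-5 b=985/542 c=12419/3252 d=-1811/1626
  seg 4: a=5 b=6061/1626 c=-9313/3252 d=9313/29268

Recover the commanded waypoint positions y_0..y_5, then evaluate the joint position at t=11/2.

y_0 = S_0(0) = a_0 = -2
y_1 = S_1(0) = a_1 = -3
y_2 = S_2(0) = a_2 = -2
y_3 = S_3(0) = a_3 = -5
y_4 = S_4(0) = a_4 = 5
y_5 = S_4(3) = -1
t_q=11/2 is in segment 2 (τ=3/2); S_2(τ)=-88263/17344

y_0=-2 y_1=-3 y_2=-2 y_3=-5 y_4=5 y_5=-1
S(11/2) = -88263/17344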